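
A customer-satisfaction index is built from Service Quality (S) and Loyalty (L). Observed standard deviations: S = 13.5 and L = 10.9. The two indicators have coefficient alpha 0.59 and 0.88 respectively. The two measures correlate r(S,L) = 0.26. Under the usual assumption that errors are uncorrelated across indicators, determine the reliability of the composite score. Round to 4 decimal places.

Var(S+L) = 13.5² + 10.9² + 2·[13.5·10.9·0.26] = 301.06 + 76.518 = 377.578.
Because errors are independent across components, Cov(Tᵢ,Tⱼ) = Cov(Xᵢ,Xⱼ); the off-diagonal part of the true-score variance is the same as above.
True-score variance = [13.5²·0.59 + 10.9²·0.88] + 76.518 = 212.08 + 76.518 = 288.598.
Reliability = 288.598 / 377.578 = 0.7643.

0.7643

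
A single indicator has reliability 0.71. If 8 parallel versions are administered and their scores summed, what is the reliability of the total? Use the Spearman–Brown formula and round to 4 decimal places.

ρ_k = kρ / (1 + (k−1)ρ) = 8·0.71 / (1 + 7·0.71) = 5.680 / 5.970 = 0.9514.

0.9514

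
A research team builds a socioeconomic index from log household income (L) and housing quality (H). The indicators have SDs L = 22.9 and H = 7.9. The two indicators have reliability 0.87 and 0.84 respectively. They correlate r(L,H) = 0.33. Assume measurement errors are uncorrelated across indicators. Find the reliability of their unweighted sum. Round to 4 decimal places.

0.8893

Var(L+H) = 22.9² + 7.9² + 2·[22.9·7.9·0.33] = 586.82 + 119.401 = 706.221.
Under uncorrelated errors the observed covariances equal the true-score covariances, so only the own-variance terms attenuate.
True-score variance = [22.9²·0.87 + 7.9²·0.84] + 119.401 = 508.661 + 119.401 = 628.062.
Reliability = 628.062 / 706.221 = 0.8893.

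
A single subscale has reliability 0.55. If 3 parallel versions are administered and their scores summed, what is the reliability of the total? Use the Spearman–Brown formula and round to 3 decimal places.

ρ_k = kρ / (1 + (k−1)ρ) = 3·0.55 / (1 + 2·0.55) = 1.650 / 2.100 = 0.786.

0.786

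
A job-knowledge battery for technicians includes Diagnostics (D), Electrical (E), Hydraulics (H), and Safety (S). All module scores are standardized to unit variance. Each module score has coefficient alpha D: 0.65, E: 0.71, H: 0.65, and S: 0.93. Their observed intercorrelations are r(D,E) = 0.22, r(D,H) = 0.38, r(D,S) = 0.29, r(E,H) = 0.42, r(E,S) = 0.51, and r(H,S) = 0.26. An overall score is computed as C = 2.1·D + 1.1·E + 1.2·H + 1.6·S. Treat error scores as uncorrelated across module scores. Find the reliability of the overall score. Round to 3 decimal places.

0.860

Var(C) = 2.1² + 1.1² + 1.2² + 1.6² + 2·[2.31·0.22 + 2.52·0.38 + 3.36·0.29 + 1.32·0.42 + 1.76·0.51 + 1.92·0.26] = 9.62 + 8.7828 = 18.4028.
With uncorrelated errors the cross-covariances are all true-score covariance, so they carry over unchanged; only the diagonal terms shrink to ρᵢσᵢ².
True-score variance = [2.1²·0.65 + 1.1²·0.71 + 1.2²·0.65 + 1.6²·0.93] + 8.7828 = 7.0424 + 8.7828 = 15.8252.
Reliability = 15.8252 / 18.4028 = 0.860.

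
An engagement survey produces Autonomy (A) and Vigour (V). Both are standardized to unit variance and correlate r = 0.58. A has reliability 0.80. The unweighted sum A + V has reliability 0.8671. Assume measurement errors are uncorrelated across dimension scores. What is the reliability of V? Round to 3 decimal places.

0.780

Var(A+V) = 2 + 2·0.58 = 3.160.
True-score variance = ρ_A + ρ_V + 2·0.58, so 0.8671 = (0.80 + ρ_V + 1.16) / 3.160.
ρ_V = 0.8671·3.160 − 0.80 − 1.16 = 0.780.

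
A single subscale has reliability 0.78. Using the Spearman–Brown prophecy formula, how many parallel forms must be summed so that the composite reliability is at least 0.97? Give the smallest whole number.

10

k ≥ ρ*(1−ρ₁)/(ρ₁(1−ρ*)) = 0.97·0.22 / (0.78·0.03) = 9.120.
Smallest integer k = 10.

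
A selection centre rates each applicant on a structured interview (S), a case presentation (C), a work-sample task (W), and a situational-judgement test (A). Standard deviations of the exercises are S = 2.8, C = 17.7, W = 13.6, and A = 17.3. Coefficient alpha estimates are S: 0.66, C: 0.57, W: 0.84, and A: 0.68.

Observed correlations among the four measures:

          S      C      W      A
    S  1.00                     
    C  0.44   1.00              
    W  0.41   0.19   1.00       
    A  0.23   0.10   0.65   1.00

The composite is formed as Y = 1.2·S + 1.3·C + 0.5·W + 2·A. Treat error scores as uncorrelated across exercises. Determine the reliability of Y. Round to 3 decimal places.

Var(Y) = 1.2²·2.8² + 1.3²·17.7² + 0.5²·13.6² + 2²·17.3² + 2·[1.56·2.8·17.7·0.44 + 0.6·2.8·13.6·0.41 + 2.4·2.8·17.3·0.23 + 0.65·17.7·13.6·0.19 + 2.6·17.7·17.3·0.10 + 13.6·17.3·0.65] = 1784.15 + 664.8 = 2448.95.
Under uncorrelated errors the observed covariances equal the true-score covariances, so only the own-variance terms attenuate.
True-score variance = [1.2²·2.8²·0.66 + 1.3²·17.7²·0.57 + 0.5²·13.6²·0.84 + 2²·17.3²·0.68] + 664.8 = 1162.15 + 664.8 = 1826.95.
Reliability = 1826.95 / 2448.95 = 0.746.

0.746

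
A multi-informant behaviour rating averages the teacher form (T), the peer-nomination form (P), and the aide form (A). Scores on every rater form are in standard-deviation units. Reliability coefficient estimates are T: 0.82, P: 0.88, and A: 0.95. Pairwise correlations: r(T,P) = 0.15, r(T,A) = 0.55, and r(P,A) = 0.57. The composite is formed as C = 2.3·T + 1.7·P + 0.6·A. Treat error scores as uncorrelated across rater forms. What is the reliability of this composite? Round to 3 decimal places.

0.894

Var(C) = 2.3² + 1.7² + 0.6² + 2·[3.91·0.15 + 1.38·0.55 + 1.02·0.57] = 8.54 + 3.8538 = 12.3938.
Because errors are independent across components, Cov(Tᵢ,Tⱼ) = Cov(Xᵢ,Xⱼ); the off-diagonal part of the true-score variance is the same as above.
True-score variance = [2.3²·0.82 + 1.7²·0.88 + 0.6²·0.95] + 3.8538 = 7.223 + 3.8538 = 11.0768.
Reliability = 11.0768 / 12.3938 = 0.894.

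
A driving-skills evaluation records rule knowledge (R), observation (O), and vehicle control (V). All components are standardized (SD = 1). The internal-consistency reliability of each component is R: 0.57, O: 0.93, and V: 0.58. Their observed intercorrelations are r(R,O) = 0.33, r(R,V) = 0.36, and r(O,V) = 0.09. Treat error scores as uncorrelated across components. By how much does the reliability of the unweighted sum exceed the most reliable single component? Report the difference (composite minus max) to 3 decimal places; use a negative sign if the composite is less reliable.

Var(sum) = 3 + 1.56 = 4.56; true-score variance = 2.08 + 1.56 = 3.64; composite reliability = 0.7982.
Max component reliability = 0.9300.
Difference = 0.7982 − 0.9300 = -0.132.

-0.132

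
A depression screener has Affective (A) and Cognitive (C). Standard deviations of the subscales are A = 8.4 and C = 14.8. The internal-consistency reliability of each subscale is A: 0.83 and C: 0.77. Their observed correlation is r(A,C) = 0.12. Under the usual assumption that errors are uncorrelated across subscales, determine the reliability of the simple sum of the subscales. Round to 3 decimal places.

0.805

Var(A+C) = 8.4² + 14.8² + 2·[8.4·14.8·0.12] = 289.6 + 29.8368 = 319.437.
Because errors are independent across components, Cov(Tᵢ,Tⱼ) = Cov(Xᵢ,Xⱼ); the off-diagonal part of the true-score variance is the same as above.
True-score variance = [8.4²·0.83 + 14.8²·0.77] + 29.8368 = 227.226 + 29.8368 = 257.062.
Reliability = 257.062 / 319.437 = 0.805.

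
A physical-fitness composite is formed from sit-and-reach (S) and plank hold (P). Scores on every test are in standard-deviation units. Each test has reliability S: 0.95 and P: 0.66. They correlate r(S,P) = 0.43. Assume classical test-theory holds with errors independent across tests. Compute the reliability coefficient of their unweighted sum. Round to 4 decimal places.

0.8636

Var(S+P) = 2 + 2·[0.43] = 2 + 0.86 = 2.86.
With uncorrelated errors the cross-covariances are all true-score covariance, so they carry over unchanged; only the diagonal terms shrink to ρᵢσᵢ².
True-score variance = [0.95 + 0.66] + 0.86 = 1.61 + 0.86 = 2.47.
Reliability = 2.47 / 2.86 = 0.8636.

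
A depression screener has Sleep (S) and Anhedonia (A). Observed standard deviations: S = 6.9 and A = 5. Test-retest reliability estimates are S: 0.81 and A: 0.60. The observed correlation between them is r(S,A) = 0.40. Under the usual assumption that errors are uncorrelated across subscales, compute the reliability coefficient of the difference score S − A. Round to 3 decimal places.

Var(S−A) = 6.9² + 5² − 2·6.9·5·0.40 = 72.61 − 27.6 = 45.01.
With uncorrelated errors the cross-covariances are all true-score covariance, so they carry over unchanged; only the diagonal terms shrink to ρᵢσᵢ².
True-score variance = [6.9²·0.81 + 5²·0.60] − 27.6 = 53.5641 − 27.6 = 25.9641.
Reliability = 25.9641 / 45.01 = 0.577.

0.577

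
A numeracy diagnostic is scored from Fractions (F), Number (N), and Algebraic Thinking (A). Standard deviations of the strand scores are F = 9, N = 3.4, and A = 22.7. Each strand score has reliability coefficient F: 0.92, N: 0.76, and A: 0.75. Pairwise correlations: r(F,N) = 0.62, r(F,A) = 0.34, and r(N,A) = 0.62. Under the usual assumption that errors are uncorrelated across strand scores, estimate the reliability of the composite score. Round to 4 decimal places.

0.8432

Var(F+N+A) = 9² + 3.4² + 22.7² + 2·[9·3.4·0.62 + 9·22.7·0.34 + 3.4·22.7·0.62] = 607.85 + 272.571 = 880.421.
With uncorrelated errors the cross-covariances are all true-score covariance, so they carry over unchanged; only the diagonal terms shrink to ρᵢσᵢ².
True-score variance = [9²·0.92 + 3.4²·0.76 + 22.7²·0.75] + 272.571 = 469.773 + 272.571 = 742.344.
Reliability = 742.344 / 880.421 = 0.8432.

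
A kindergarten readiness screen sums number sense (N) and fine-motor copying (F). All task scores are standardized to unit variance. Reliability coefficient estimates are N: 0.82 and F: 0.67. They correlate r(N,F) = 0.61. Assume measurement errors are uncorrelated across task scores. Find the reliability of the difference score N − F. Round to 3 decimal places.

0.346

Var(N−F) = 1 + 1 − 2·0.61 = 2 − 1.22 = 0.78.
Because errors are independent across components, Cov(Tᵢ,Tⱼ) = Cov(Xᵢ,Xⱼ); the off-diagonal part of the true-score variance is the same as above.
True-score variance = [0.82 + 0.67] − 1.22 = 1.49 − 1.22 = 0.27.
Reliability = 0.27 / 0.78 = 0.346.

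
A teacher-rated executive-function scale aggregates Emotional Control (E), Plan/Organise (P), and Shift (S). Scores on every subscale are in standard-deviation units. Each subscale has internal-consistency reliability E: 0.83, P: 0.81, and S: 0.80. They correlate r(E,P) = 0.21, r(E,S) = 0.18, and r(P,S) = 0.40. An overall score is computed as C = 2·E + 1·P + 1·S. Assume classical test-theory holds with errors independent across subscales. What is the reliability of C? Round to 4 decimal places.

0.8720

Var(C) = 2² + 1 + 1 + 2·[2·0.21 + 2·0.18 + 0.40] = 6 + 2.36 = 8.36.
Under uncorrelated errors the observed covariances equal the true-score covariances, so only the own-variance terms attenuate.
True-score variance = [2²·0.83 + 0.81 + 0.80] + 2.36 = 4.93 + 2.36 = 7.29.
Reliability = 7.29 / 8.36 = 0.8720.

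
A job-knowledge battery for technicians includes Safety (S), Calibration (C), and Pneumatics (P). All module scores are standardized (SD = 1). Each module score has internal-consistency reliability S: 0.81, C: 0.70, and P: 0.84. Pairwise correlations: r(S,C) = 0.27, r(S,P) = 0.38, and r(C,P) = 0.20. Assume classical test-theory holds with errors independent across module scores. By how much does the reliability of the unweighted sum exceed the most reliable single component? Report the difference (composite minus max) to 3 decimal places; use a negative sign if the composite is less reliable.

0.022

Var(sum) = 3 + 1.7 = 4.7; true-score variance = 2.35 + 1.7 = 4.05; composite reliability = 0.8617.
Max component reliability = 0.8400.
Difference = 0.8617 − 0.8400 = 0.022.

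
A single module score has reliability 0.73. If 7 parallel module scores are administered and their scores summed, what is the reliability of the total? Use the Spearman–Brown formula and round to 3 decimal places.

ρ_k = kρ / (1 + (k−1)ρ) = 7·0.73 / (1 + 6·0.73) = 5.110 / 5.380 = 0.950.

0.950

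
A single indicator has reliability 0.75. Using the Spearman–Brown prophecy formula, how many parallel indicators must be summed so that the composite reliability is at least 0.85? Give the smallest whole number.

k ≥ ρ*(1−ρ₁)/(ρ₁(1−ρ*)) = 0.85·0.25 / (0.75·0.15) = 1.889.
Smallest integer k = 2.

2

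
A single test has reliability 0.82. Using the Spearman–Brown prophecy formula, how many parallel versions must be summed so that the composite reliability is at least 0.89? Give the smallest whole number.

2

k ≥ ρ*(1−ρ₁)/(ρ₁(1−ρ*)) = 0.89·0.18 / (0.82·0.11) = 1.776.
Smallest integer k = 2.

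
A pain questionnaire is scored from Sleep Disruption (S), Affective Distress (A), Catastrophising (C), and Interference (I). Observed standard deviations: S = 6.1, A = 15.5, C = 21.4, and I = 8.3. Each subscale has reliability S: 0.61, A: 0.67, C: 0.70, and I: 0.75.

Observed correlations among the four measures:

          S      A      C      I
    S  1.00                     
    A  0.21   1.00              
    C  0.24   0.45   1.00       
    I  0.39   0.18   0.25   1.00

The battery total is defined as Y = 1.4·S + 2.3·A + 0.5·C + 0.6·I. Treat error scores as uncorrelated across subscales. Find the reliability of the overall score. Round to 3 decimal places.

0.770

Var(Y) = 1.4²·6.1² + 2.3²·15.5² + 0.5²·21.4² + 0.6²·8.3² + 2·[3.22·6.1·15.5·0.21 + 0.7·6.1·21.4·0.24 + 0.84·6.1·8.3·0.39 + 1.15·15.5·21.4·0.45 + 1.38·15.5·8.3·0.18 + 0.3·21.4·8.3·0.25] = 1483.14 + 638.769 = 2121.91.
Because errors are independent across components, Cov(Tᵢ,Tⱼ) = Cov(Xᵢ,Xⱼ); the off-diagonal part of the true-score variance is the same as above.
True-score variance = [1.4²·6.1²·0.61 + 2.3²·15.5²·0.67 + 0.5²·21.4²·0.70 + 0.6²·8.3²·0.75] + 638.769 = 994.75 + 638.769 = 1633.52.
Reliability = 1633.52 / 2121.91 = 0.770.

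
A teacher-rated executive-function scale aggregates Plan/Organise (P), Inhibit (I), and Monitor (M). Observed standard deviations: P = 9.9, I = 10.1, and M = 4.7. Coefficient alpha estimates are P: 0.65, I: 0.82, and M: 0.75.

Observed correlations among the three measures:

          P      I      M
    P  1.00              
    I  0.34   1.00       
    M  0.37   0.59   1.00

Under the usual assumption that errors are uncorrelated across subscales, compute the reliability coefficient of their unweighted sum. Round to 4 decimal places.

0.8471

Var(P+I+M) = 9.9² + 10.1² + 4.7² + 2·[9.9·10.1·0.34 + 9.9·4.7·0.37 + 10.1·4.7·0.59] = 222.11 + 158.44 = 380.55.
Because errors are independent across components, Cov(Tᵢ,Tⱼ) = Cov(Xᵢ,Xⱼ); the off-diagonal part of the true-score variance is the same as above.
True-score variance = [9.9²·0.65 + 10.1²·0.82 + 4.7²·0.75] + 158.44 = 163.922 + 158.44 = 322.362.
Reliability = 322.362 / 380.55 = 0.8471.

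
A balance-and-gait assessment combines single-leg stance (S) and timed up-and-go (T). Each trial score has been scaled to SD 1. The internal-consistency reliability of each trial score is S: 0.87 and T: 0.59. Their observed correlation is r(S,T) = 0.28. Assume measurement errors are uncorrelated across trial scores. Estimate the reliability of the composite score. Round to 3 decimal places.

Var(S+T) = 2 + 2·[0.28] = 2 + 0.56 = 2.56.
Because errors are independent across components, Cov(Tᵢ,Tⱼ) = Cov(Xᵢ,Xⱼ); the off-diagonal part of the true-score variance is the same as above.
True-score variance = [0.87 + 0.59] + 0.56 = 1.46 + 0.56 = 2.02.
Reliability = 2.02 / 2.56 = 0.789.

0.789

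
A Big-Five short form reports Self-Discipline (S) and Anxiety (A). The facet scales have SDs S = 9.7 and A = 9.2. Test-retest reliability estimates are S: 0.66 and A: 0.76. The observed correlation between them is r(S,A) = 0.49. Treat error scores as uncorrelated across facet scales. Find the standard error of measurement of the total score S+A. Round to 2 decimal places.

Var(total) = 178.73 + 87.4552 = 266.185.
True-score variance = 126.426 + 87.4552 = 213.881, so reliability = 0.8035.
Error variance = 266.185 − 213.881 = 52.3042; SEM = √52.3042 = 7.23.

7.23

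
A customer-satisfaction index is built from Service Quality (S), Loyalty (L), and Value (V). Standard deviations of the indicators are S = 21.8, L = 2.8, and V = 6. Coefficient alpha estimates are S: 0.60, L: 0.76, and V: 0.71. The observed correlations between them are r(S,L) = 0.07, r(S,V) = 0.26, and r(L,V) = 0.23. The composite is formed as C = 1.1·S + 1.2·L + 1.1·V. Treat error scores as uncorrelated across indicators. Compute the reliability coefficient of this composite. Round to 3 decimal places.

0.666

Var(C) = 1.1²·21.8² + 1.2²·2.8² + 1.1²·6² + 2·[1.32·21.8·2.8·0.07 + 1.21·21.8·6·0.26 + 1.32·2.8·6·0.23] = 629.89 + 103.781 = 733.671.
Because errors are independent across components, Cov(Tᵢ,Tⱼ) = Cov(Xᵢ,Xⱼ); the off-diagonal part of the true-score variance is the same as above.
True-score variance = [1.1²·21.8²·0.60 + 1.2²·2.8²·0.76 + 1.1²·6²·0.71] + 103.781 = 384.532 + 103.781 = 488.312.
Reliability = 488.312 / 733.671 = 0.666.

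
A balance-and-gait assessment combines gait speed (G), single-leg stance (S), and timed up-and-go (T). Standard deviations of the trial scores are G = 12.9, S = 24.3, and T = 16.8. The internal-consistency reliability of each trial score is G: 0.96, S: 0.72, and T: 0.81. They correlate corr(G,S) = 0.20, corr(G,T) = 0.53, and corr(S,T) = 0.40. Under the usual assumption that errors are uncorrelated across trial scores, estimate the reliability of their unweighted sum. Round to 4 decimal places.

0.8689

Var(G+S+T) = 12.9² + 24.3² + 16.8² + 2·[12.9·24.3·0.20 + 12.9·16.8·0.53 + 24.3·16.8·0.40] = 1039.14 + 681.703 = 1720.84.
With uncorrelated errors the cross-covariances are all true-score covariance, so they carry over unchanged; only the diagonal terms shrink to ρᵢσᵢ².
True-score variance = [12.9²·0.96 + 24.3²·0.72 + 16.8²·0.81] + 681.703 = 813.521 + 681.703 = 1495.22.
Reliability = 1495.22 / 1720.84 = 0.8689.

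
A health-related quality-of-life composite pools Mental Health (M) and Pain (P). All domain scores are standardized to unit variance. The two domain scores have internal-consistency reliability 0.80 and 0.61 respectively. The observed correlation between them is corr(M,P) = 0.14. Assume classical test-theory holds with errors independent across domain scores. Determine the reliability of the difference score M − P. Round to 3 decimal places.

Var(M−P) = 1 + 1 − 2·0.14 = 2 − 0.28 = 1.72.
Because errors are independent across components, Cov(Tᵢ,Tⱼ) = Cov(Xᵢ,Xⱼ); the off-diagonal part of the true-score variance is the same as above.
True-score variance = [0.80 + 0.61] − 0.28 = 1.41 − 0.28 = 1.13.
Reliability = 1.13 / 1.72 = 0.657.

0.657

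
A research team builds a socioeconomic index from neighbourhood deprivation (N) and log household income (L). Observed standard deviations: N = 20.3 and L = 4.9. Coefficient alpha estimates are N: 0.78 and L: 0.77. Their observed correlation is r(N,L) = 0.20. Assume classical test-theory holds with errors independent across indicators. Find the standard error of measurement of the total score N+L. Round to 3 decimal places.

9.807

Var(total) = 436.1 + 39.788 = 475.888.
True-score variance = 339.918 + 39.788 = 379.706, so reliability = 0.7979.
Error variance = 475.888 − 379.706 = 96.1821; SEM = √96.1821 = 9.807.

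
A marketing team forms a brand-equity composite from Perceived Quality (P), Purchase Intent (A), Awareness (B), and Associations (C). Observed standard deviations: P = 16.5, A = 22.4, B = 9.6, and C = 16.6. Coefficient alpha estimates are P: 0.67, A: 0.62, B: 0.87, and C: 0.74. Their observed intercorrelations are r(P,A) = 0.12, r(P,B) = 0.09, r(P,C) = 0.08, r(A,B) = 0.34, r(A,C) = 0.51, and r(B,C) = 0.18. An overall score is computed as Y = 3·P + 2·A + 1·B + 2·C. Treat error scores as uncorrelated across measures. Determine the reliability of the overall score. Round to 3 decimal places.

0.779

Var(Y) = 3²·16.5² + 2²·22.4² + 9.6² + 2²·16.6² + 2·[6·16.5·22.4·0.12 + 3·16.5·9.6·0.09 + 6·16.5·16.6·0.08 + 2·22.4·9.6·0.34 + 4·22.4·16.6·0.51 + 2·9.6·16.6·0.18] = 5651.69 + 2805 = 8456.69.
With uncorrelated errors the cross-covariances are all true-score covariance, so they carry over unchanged; only the diagonal terms shrink to ρᵢσᵢ².
True-score variance = [3²·16.5²·0.67 + 2²·22.4²·0.62 + 9.6²·0.87 + 2²·16.6²·0.74] + 2805 = 3781.87 + 2805 = 6586.87.
Reliability = 6586.87 / 8456.69 = 0.779.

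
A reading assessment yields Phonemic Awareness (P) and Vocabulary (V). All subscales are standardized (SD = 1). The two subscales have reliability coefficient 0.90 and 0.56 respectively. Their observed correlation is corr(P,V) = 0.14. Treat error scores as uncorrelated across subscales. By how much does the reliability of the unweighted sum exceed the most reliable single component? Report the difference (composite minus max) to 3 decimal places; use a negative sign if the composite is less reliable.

Var(sum) = 2 + 0.28 = 2.28; true-score variance = 1.46 + 0.28 = 1.74; composite reliability = 0.7632.
Max component reliability = 0.9000.
Difference = 0.7632 − 0.9000 = -0.137.

-0.137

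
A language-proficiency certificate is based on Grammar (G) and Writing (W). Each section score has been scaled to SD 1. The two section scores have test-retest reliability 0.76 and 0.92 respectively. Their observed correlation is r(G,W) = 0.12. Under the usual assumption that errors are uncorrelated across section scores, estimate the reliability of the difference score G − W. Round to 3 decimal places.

0.818

Var(G−W) = 1 + 1 − 2·0.12 = 2 − 0.24 = 1.76.
Because errors are independent across components, Cov(Tᵢ,Tⱼ) = Cov(Xᵢ,Xⱼ); the off-diagonal part of the true-score variance is the same as above.
True-score variance = [0.76 + 0.92] − 0.24 = 1.68 − 0.24 = 1.44.
Reliability = 1.44 / 1.76 = 0.818.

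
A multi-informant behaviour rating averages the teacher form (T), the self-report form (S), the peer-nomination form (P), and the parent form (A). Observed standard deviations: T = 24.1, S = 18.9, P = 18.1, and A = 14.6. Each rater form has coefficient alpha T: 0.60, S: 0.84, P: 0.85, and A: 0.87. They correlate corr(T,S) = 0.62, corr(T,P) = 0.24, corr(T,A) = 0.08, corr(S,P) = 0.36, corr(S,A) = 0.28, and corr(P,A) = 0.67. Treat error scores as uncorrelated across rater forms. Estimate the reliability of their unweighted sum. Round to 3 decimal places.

Var(T+S+P+A) = 24.1² + 18.9² + 18.1² + 14.6² + 2·[24.1·18.9·0.62 + 24.1·18.1·0.24 + 24.1·14.6·0.08 + 18.9·18.1·0.36 + 18.9·14.6·0.28 + 18.1·14.6·0.67] = 1478.79 + 1585.43 = 3064.22.
With uncorrelated errors the cross-covariances are all true-score covariance, so they carry over unchanged; only the diagonal terms shrink to ρᵢσᵢ².
True-score variance = [24.1²·0.60 + 18.9²·0.84 + 18.1²·0.85 + 14.6²·0.87] + 1585.43 = 1112.46 + 1585.43 = 2697.89.
Reliability = 2697.89 / 3064.22 = 0.880.

0.880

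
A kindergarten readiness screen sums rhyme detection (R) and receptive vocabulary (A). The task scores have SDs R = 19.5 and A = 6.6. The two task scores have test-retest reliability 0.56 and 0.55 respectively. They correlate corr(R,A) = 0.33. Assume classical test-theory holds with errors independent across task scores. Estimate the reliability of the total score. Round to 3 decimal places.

0.633

Var(R+A) = 19.5² + 6.6² + 2·[19.5·6.6·0.33] = 423.81 + 84.942 = 508.752.
With uncorrelated errors the cross-covariances are all true-score covariance, so they carry over unchanged; only the diagonal terms shrink to ρᵢσᵢ².
True-score variance = [19.5²·0.56 + 6.6²·0.55] + 84.942 = 236.898 + 84.942 = 321.84.
Reliability = 321.84 / 508.752 = 0.633.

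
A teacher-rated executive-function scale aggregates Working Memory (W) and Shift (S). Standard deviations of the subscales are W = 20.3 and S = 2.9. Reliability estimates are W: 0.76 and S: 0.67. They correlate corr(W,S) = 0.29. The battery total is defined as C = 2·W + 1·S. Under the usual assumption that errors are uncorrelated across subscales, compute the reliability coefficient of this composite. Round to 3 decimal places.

Var(C) = 2²·20.3² + 2.9² + 2·[2·20.3·2.9·0.29] = 1656.77 + 68.2892 = 1725.06.
Because errors are independent across components, Cov(Tᵢ,Tⱼ) = Cov(Xᵢ,Xⱼ); the off-diagonal part of the true-score variance is the same as above.
True-score variance = [2²·20.3²·0.76 + 2.9²·0.67] + 68.2892 = 1258.39 + 68.2892 = 1326.68.
Reliability = 1326.68 / 1725.06 = 0.769.

0.769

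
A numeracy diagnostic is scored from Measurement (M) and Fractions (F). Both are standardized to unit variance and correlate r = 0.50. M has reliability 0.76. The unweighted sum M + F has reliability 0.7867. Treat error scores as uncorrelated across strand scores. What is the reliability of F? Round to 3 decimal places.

0.600

Var(M+F) = 2 + 2·0.50 = 3.000.
True-score variance = ρ_M + ρ_F + 2·0.50, so 0.7867 = (0.76 + ρ_F + 1.00) / 3.000.
ρ_F = 0.7867·3.000 − 0.76 − 1.00 = 0.600.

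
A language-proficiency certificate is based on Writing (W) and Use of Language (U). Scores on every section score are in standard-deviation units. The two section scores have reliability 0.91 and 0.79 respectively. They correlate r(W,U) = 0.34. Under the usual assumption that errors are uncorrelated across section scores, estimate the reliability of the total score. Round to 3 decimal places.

Var(W+U) = 2 + 2·[0.34] = 2 + 0.68 = 2.68.
With uncorrelated errors the cross-covariances are all true-score covariance, so they carry over unchanged; only the diagonal terms shrink to ρᵢσᵢ².
True-score variance = [0.91 + 0.79] + 0.68 = 1.7 + 0.68 = 2.38.
Reliability = 2.38 / 2.68 = 0.888.

0.888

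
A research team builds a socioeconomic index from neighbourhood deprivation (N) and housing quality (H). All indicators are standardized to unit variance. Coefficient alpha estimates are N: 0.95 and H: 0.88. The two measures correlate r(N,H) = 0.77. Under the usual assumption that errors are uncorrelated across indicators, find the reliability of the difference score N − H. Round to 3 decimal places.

0.630

Var(N−H) = 1 + 1 − 2·0.77 = 2 − 1.54 = 0.46.
Under uncorrelated errors the observed covariances equal the true-score covariances, so only the own-variance terms attenuate.
True-score variance = [0.95 + 0.88] − 1.54 = 1.83 − 1.54 = 0.29.
Reliability = 0.29 / 0.46 = 0.630.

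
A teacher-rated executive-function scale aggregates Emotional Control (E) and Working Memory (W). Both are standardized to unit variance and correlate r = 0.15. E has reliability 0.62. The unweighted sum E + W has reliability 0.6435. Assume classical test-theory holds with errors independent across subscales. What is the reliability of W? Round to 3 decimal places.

Var(E+W) = 2 + 2·0.15 = 2.300.
True-score variance = ρ_E + ρ_W + 2·0.15, so 0.6435 = (0.62 + ρ_W + 0.30) / 2.300.
ρ_W = 0.6435·2.300 − 0.62 − 0.30 = 0.560.

0.560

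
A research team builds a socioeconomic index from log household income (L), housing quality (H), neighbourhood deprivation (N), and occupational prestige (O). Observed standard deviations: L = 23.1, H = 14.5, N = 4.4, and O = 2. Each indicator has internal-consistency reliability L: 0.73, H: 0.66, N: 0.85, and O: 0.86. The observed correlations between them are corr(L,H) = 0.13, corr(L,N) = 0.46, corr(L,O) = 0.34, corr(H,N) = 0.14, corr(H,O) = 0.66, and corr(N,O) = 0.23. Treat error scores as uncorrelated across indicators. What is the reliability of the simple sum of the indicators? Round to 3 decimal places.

Var(L+H+N+O) = 23.1² + 14.5² + 4.4² + 2² + 2·[23.1·14.5·0.13 + 23.1·4.4·0.46 + 23.1·2·0.34 + 14.5·4.4·0.14 + 14.5·2·0.66 + 4.4·2·0.23] = 767.22 + 272.204 = 1039.42.
With uncorrelated errors the cross-covariances are all true-score covariance, so they carry over unchanged; only the diagonal terms shrink to ρᵢσᵢ².
True-score variance = [23.1²·0.73 + 14.5²·0.66 + 4.4²·0.85 + 2²·0.86] + 272.204 = 548.196 + 272.204 = 820.4.
Reliability = 820.4 / 1039.42 = 0.789.

0.789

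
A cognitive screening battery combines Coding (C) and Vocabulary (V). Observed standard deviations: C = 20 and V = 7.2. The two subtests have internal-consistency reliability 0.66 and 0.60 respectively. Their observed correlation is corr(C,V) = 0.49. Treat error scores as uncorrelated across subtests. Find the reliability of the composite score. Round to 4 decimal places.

0.7357

Var(C+V) = 20² + 7.2² + 2·[20·7.2·0.49] = 451.84 + 141.12 = 592.96.
Because errors are independent across components, Cov(Tᵢ,Tⱼ) = Cov(Xᵢ,Xⱼ); the off-diagonal part of the true-score variance is the same as above.
True-score variance = [20²·0.66 + 7.2²·0.60] + 141.12 = 295.104 + 141.12 = 436.224.
Reliability = 436.224 / 592.96 = 0.7357.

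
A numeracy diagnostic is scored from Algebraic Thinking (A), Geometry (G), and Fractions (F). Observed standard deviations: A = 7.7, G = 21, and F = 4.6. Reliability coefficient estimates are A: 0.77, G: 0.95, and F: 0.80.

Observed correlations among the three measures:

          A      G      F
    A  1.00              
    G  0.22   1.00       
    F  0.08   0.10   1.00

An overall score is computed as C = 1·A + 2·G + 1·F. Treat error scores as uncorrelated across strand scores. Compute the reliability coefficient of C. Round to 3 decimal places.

Var(C) = 7.7² + 2²·21² + 4.6² + 2·[2·7.7·21·0.22 + 7.7·4.6·0.08 + 2·21·4.6·0.10] = 1844.45 + 186.603 = 2031.05.
Because errors are independent across components, Cov(Tᵢ,Tⱼ) = Cov(Xᵢ,Xⱼ); the off-diagonal part of the true-score variance is the same as above.
True-score variance = [7.7²·0.77 + 2²·21²·0.95 + 4.6²·0.80] + 186.603 = 1738.38 + 186.603 = 1924.98.
Reliability = 1924.98 / 2031.05 = 0.948.

0.948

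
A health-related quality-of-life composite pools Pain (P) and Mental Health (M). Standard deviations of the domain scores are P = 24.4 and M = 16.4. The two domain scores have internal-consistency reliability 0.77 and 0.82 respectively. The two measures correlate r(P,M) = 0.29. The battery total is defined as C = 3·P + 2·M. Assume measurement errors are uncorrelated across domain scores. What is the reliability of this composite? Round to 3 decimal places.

Var(C) = 3²·24.4² + 2²·16.4² + 2·[6·24.4·16.4·0.29] = 6434.08 + 1392.56 = 7826.64.
Because errors are independent across components, Cov(Tᵢ,Tⱼ) = Cov(Xᵢ,Xⱼ); the off-diagonal part of the true-score variance is the same as above.
True-score variance = [3²·24.4²·0.77 + 2²·16.4²·0.82] + 1392.56 = 5008.03 + 1392.56 = 6400.59.
Reliability = 6400.59 / 7826.64 = 0.818.

0.818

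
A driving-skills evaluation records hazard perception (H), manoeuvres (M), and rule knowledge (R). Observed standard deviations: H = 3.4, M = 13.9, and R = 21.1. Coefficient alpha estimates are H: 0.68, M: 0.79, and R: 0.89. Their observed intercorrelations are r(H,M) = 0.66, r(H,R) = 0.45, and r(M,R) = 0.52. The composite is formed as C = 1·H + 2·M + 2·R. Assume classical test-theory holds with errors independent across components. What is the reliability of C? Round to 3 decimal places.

Var(C) = 3.4² + 2²·13.9² + 2²·21.1² + 2·[2·3.4·13.9·0.66 + 2·3.4·21.1·0.45 + 4·13.9·21.1·0.52] = 2565.24 + 1473.98 = 4039.22.
With uncorrelated errors the cross-covariances are all true-score covariance, so they carry over unchanged; only the diagonal terms shrink to ρᵢσᵢ².
True-score variance = [3.4²·0.68 + 2²·13.9²·0.79 + 2²·21.1²·0.89] + 1473.98 = 2203.35 + 1473.98 = 3677.34.
Reliability = 3677.34 / 4039.22 = 0.910.

0.910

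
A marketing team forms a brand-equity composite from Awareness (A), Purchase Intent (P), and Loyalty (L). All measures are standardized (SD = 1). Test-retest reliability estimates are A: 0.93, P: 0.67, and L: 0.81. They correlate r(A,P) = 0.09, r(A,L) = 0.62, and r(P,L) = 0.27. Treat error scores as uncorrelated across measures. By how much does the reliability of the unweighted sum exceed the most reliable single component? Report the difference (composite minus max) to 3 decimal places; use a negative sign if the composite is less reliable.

-0.049

Var(sum) = 3 + 1.96 = 4.96; true-score variance = 2.41 + 1.96 = 4.37; composite reliability = 0.8810.
Max component reliability = 0.9300.
Difference = 0.8810 − 0.9300 = -0.049.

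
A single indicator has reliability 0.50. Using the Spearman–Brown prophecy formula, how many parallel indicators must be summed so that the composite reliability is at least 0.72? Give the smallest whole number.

k ≥ ρ*(1−ρ₁)/(ρ₁(1−ρ*)) = 0.72·0.50 / (0.50·0.28) = 2.571.
Smallest integer k = 3.

3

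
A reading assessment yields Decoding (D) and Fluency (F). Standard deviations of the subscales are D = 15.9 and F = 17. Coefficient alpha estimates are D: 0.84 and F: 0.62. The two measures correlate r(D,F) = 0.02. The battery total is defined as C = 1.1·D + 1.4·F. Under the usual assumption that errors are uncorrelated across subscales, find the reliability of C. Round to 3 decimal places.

Var(C) = 1.1²·15.9² + 1.4²·17² + 2·[1.54·15.9·17·0.02] = 872.34 + 16.6505 = 888.991.
Under uncorrelated errors the observed covariances equal the true-score covariances, so only the own-variance terms attenuate.
True-score variance = [1.1²·15.9²·0.84 + 1.4²·17²·0.62] + 16.6505 = 608.149 + 16.6505 = 624.799.
Reliability = 624.799 / 888.991 = 0.703.

0.703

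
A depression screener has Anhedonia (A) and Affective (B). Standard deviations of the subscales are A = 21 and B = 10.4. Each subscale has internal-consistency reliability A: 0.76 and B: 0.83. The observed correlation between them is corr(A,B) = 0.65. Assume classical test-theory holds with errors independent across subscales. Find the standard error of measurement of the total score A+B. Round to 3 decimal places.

Var(total) = 549.16 + 283.92 = 833.08.
True-score variance = 424.933 + 283.92 = 708.853, so reliability = 0.8509.
Error variance = 833.08 − 708.853 = 124.227; SEM = √124.227 = 11.146.

11.146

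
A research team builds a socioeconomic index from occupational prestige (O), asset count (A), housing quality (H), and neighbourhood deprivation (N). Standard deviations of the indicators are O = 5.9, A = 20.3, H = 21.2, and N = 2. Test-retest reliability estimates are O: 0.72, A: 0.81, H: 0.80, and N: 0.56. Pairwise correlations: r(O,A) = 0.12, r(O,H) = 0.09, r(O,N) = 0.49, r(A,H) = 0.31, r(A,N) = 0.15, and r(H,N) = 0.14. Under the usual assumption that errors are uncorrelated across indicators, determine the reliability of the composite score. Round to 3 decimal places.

0.857

Var(O+A+H+N) = 5.9² + 20.3² + 21.2² + 2² + 2·[5.9·20.3·0.12 + 5.9·21.2·0.09 + 5.9·2·0.49 + 20.3·21.2·0.31 + 20.3·2·0.15 + 21.2·2·0.14] = 900.34 + 353.698 = 1254.04.
Because errors are independent across components, Cov(Tᵢ,Tⱼ) = Cov(Xᵢ,Xⱼ); the off-diagonal part of the true-score variance is the same as above.
True-score variance = [5.9²·0.72 + 20.3²·0.81 + 21.2²·0.80 + 2²·0.56] + 353.698 = 720.648 + 353.698 = 1074.35.
Reliability = 1074.35 / 1254.04 = 0.857.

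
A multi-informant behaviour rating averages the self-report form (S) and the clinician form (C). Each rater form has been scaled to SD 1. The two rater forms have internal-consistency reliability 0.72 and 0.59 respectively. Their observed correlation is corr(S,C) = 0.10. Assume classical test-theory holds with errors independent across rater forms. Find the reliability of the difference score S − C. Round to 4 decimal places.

0.6167

Var(S−C) = 1 + 1 − 2·0.10 = 2 − 0.2 = 1.8.
Under uncorrelated errors the observed covariances equal the true-score covariances, so only the own-variance terms attenuate.
True-score variance = [0.72 + 0.59] − 0.2 = 1.31 − 0.2 = 1.11.
Reliability = 1.11 / 1.8 = 0.6167.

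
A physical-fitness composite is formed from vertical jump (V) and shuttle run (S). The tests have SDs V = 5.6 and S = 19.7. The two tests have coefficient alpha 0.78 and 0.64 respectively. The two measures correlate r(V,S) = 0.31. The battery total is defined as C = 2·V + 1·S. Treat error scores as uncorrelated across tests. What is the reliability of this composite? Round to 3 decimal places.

Var(C) = 2²·5.6² + 19.7² + 2·[2·5.6·19.7·0.31] = 513.53 + 136.797 = 650.327.
Because errors are independent across components, Cov(Tᵢ,Tⱼ) = Cov(Xᵢ,Xⱼ); the off-diagonal part of the true-score variance is the same as above.
True-score variance = [2²·5.6²·0.78 + 19.7²·0.64] + 136.797 = 346.221 + 136.797 = 483.018.
Reliability = 483.018 / 650.327 = 0.743.

0.743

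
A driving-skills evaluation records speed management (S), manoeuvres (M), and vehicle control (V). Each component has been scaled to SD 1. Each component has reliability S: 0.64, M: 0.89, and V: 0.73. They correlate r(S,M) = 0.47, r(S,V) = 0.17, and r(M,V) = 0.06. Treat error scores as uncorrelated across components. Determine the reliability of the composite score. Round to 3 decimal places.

0.832

Var(S+M+V) = 3 + 2·[0.47 + 0.17 + 0.06] = 3 + 1.4 = 4.4.
Under uncorrelated errors the observed covariances equal the true-score covariances, so only the own-variance terms attenuate.
True-score variance = [0.64 + 0.89 + 0.73] + 1.4 = 2.26 + 1.4 = 3.66.
Reliability = 3.66 / 4.4 = 0.832.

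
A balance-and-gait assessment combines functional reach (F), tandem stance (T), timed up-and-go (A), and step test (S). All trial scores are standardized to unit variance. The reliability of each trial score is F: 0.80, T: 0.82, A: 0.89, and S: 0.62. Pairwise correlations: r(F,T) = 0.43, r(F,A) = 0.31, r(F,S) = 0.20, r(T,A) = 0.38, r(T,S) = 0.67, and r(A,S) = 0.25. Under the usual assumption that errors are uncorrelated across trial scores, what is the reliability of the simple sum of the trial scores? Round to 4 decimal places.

0.8974

Var(F+T+A+S) = 4 + 2·[0.43 + 0.31 + 0.20 + 0.38 + 0.67 + 0.25] = 4 + 4.48 = 8.48.
Under uncorrelated errors the observed covariances equal the true-score covariances, so only the own-variance terms attenuate.
True-score variance = [0.80 + 0.82 + 0.89 + 0.62] + 4.48 = 3.13 + 4.48 = 7.61.
Reliability = 7.61 / 8.48 = 0.8974.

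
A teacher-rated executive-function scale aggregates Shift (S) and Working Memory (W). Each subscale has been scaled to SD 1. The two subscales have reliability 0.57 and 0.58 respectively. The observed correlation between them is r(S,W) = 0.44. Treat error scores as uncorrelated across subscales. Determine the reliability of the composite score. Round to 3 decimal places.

0.705

Var(S+W) = 2 + 2·[0.44] = 2 + 0.88 = 2.88.
Under uncorrelated errors the observed covariances equal the true-score covariances, so only the own-variance terms attenuate.
True-score variance = [0.57 + 0.58] + 0.88 = 1.15 + 0.88 = 2.03.
Reliability = 2.03 / 2.88 = 0.705.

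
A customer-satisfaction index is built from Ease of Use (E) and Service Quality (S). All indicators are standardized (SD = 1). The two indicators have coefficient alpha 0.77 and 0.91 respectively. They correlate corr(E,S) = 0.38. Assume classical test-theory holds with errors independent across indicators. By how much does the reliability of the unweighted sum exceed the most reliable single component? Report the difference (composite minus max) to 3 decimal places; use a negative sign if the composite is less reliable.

Var(sum) = 2 + 0.76 = 2.76; true-score variance = 1.68 + 0.76 = 2.44; composite reliability = 0.8841.
Max component reliability = 0.9100.
Difference = 0.8841 − 0.9100 = -0.026.

-0.026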